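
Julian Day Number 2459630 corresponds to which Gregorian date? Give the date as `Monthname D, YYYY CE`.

February 19, 2022 CE

Counting from JDN 2299161 = 15 Oct 1582 gives an offset of 160469 days.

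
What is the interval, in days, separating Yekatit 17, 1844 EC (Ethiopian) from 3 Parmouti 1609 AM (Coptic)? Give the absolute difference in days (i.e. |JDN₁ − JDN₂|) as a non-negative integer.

15021

First date → JDN 2397543; second date → JDN 2412564.
The interval is |2397543 − 2412564| = 15021 days.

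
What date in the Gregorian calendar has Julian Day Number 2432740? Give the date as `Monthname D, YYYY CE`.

JDN 2451545 is 1 Jan 2000; 2432740 is −18805 days from there.

July 7, 1948 CE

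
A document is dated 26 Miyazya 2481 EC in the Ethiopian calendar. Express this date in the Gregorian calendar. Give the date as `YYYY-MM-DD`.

2489-05-07

Julian Day Number of the source date = 2630276.
Converting JDN 2630276 to the Gregorian calendar gives 7 May 2489 CE.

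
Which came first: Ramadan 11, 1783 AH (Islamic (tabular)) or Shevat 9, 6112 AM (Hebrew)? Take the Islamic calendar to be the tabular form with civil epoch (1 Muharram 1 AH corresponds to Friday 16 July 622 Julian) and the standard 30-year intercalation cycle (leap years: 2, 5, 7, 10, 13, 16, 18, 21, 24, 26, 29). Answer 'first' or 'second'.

First date → JDN 2580167; second date → JDN 2580136.
JDN 2580136 < JDN 2580167, so the second date is earlier.

second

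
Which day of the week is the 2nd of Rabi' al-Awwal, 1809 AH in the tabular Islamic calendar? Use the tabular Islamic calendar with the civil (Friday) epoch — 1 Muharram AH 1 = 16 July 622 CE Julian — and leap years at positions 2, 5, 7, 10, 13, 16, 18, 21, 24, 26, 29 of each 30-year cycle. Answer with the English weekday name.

Monday

In the Gregorian calendar this is 15 November 2376 (JDN 2589195).
Since JDN mod 7 = 0 (0 = Monday), the day is Monday.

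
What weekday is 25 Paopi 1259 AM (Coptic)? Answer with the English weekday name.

Equivalently 1 November 1542 Gregorian, JDN 2284568.
2284568 ≡ 6 (mod 7); counting from Monday = 0 gives Sunday.

Sunday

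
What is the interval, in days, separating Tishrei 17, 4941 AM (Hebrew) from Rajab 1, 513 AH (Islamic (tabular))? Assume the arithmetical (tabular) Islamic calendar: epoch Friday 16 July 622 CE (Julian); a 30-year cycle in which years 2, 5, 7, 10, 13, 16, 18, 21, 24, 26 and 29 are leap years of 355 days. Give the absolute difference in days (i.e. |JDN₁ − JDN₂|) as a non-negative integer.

22281

JDN of the first date = 2152334.
JDN of the second date = 2130053.
|2130053 − 2152334| = 22281.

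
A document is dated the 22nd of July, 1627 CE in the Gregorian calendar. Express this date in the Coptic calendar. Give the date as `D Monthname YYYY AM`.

Julian Day Number of the source date = 2315512.
Converting JDN 2315512 to the Coptic calendar gives 18 Epip 1343 AM.

18 Epip 1343 AM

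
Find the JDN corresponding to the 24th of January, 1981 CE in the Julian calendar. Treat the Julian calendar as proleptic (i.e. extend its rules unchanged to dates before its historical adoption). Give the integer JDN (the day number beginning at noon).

2444642

In the Gregorian calendar the same day is 6 February 1981.
JDN 2400001 is 17 November 1858 CE (Gregorian), MJD 0; the target day is +44641 days from there, so JDN = 2444642.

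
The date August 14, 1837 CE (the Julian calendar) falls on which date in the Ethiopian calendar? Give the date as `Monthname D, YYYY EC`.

Julian Day Number of the source date = 2392248.
Converting JDN 2392248 to the Ethiopian calendar gives 21 Nehase 1829 EC.

Nehase 21, 1829 EC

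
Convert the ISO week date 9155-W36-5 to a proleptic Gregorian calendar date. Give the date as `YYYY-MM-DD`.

9155-09-09

ISO week 1 of 9155 is the week containing the first Thursday of 9155.
Week 36, day 5 (Friday) lands on 9155-09-09.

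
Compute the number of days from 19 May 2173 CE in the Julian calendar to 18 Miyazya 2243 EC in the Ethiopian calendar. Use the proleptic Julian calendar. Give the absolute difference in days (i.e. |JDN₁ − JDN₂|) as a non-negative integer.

JDN of the first date = 2514885.
JDN of the second date = 2543338.
|2543338 − 2514885| = 28453.

28453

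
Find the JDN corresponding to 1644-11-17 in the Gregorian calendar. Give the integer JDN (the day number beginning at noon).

JDN 2299161 is 15 October 1582 CE (Gregorian); the target day is +22679 days from there, so JDN = 2321840.

2321840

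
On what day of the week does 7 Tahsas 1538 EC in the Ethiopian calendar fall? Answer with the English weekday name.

Thursday

Equivalently 13 December 1545 Gregorian, JDN 2285706.
JDN 2285706 mod 7 = 3, and JDN 0 was a Monday, so this is a Thursday.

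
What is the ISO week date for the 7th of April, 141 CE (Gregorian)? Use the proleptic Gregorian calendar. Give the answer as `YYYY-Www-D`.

0141-W14-5

The weekday is Friday (ISO weekday 5).
That Friday belongs to ISO week 14 of ISO year 141.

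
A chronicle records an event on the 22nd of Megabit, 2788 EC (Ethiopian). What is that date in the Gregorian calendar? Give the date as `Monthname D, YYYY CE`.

Julian Day Number of the source date = 2742374.
Converting JDN 2742374 to the Gregorian calendar gives 6 April 2796 CE.

April 6, 2796 CE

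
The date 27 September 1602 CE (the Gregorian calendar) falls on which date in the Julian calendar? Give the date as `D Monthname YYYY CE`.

17 September 1602 CE

At this point the Julian calendar is 10 days behind the Gregorian.
27 September 1602 Gregorian − 10 days → 17 September 1602 Julian.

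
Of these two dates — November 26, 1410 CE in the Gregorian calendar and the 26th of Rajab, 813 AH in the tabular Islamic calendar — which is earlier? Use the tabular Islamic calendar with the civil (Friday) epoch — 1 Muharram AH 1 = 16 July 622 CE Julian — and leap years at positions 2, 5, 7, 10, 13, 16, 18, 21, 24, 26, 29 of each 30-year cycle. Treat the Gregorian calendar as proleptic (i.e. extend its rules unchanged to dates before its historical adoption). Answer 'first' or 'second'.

first

First date → JDN 2236381; second date → JDN 2236388.
JDN 2236381 < JDN 2236388, so the first date is earlier.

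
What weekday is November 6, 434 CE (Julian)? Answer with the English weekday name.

Equivalently 7 November 434 Gregorian, JDN 1879886.
JDN 1879886 mod 7 = 1, and JDN 0 was a Monday, so this is a Tuesday.

Tuesday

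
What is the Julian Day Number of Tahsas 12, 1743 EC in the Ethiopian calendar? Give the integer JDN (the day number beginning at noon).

Equivalently 19 December 1750 (Gregorian).
JDN 2299161 is 15 October 1582 CE (Gregorian); the target day is +61426 days from there, so JDN = 2360587.

2360587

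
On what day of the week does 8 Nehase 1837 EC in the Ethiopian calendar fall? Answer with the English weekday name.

Wednesday

This is JDN 2395157 (13 August 1845 Gregorian).
Since JDN mod 7 = 2 (0 = Monday), the day is Wednesday.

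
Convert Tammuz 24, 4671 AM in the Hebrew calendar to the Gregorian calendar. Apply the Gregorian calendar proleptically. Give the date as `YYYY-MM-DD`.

Both dates share Julian Day Number 2053974; in the Gregorian calendar that is 28 June 911 CE.

0911-06-28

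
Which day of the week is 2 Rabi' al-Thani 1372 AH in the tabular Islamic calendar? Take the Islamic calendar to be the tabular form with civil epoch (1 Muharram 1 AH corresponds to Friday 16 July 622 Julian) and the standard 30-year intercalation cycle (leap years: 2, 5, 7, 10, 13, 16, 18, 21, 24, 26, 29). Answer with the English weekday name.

Saturday

This is JDN 2434367 (20 December 1952 Gregorian).
JDN 2434367 mod 7 = 5, and JDN 0 was a Monday, so this is a Saturday.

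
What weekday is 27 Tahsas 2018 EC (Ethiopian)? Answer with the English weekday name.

Monday

In the Gregorian calendar this is 5 January 2026 (JDN 2461046).
JDN 2461046 mod 7 = 0, and JDN 0 was a Monday, so this is a Monday.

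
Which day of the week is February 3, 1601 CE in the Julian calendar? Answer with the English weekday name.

In the Gregorian calendar this is 13 February 1601 (JDN 2305857).
2305857 ≡ 1 (mod 7); counting from Monday = 0 gives Tuesday.

Tuesday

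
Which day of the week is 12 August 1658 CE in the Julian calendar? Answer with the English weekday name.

Thursday

This is JDN 2326866 (22 August 1658 Gregorian).
Since JDN mod 7 = 3 (0 = Monday), the day is Thursday.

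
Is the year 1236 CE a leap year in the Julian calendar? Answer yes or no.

yes

1236 mod 4 = 0, so it is a leap year in the Julian calendar.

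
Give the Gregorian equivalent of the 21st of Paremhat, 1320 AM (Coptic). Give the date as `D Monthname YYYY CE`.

Julian Day Number of the source date = 2306995.
Converting JDN 2306995 to the Gregorian calendar gives 27 March 1604 CE.

27 March 1604 CE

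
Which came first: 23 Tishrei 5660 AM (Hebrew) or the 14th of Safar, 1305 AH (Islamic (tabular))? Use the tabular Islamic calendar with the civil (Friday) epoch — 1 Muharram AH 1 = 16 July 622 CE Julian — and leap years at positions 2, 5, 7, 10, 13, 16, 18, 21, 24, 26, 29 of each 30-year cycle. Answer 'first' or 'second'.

second

First date → JDN 2414925; second date → JDN 2410577.
JDN 2410577 < JDN 2414925, so the second date is earlier.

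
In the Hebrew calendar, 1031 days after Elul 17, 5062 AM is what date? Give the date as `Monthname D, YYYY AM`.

Tammuz 15, 5065 AM

The starting date is JDN 2196867; 2196867 + 1031 = 2197898.
JDN 2197898 corresponds to Tammuz 15, 5065 AM.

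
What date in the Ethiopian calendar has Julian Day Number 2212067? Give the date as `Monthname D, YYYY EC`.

JDN 2212067 is 1 May 1344 in the proleptic Gregorian calendar.
In the Ethiopian calendar that day is Miyazya 28, 1336 EC.

Miyazya 28, 1336 EC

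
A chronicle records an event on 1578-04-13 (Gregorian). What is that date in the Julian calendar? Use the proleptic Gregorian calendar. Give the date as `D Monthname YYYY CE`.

3 April 1578 CE

At this point the Julian calendar is 10 days behind the Gregorian.
13 April 1578 Gregorian − 10 days → 3 April 1578 Julian.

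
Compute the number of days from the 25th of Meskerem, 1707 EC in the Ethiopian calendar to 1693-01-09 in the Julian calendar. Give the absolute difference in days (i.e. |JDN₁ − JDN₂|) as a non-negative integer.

JDN of the first date = 2347361.
JDN of the second date = 2339435.
|2339435 − 2347361| = 7926.

7926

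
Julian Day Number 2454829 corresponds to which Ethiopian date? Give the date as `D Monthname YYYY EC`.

19 Tahsas 2001 EC

JDN 2454829 is 28 December 2008 in the Gregorian calendar.
In the Ethiopian calendar that day is 19 Tahsas 2001 EC.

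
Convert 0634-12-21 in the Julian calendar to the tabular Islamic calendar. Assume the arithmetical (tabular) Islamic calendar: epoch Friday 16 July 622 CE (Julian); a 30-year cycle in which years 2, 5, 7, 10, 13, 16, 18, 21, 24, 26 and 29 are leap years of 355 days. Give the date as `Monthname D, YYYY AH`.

Julian Day Number of the source date = 1952981.
Converting JDN 1952981 to the tabular Islamic calendar gives 24 Shawwal 13 AH.

Shawwal 24, 13 AH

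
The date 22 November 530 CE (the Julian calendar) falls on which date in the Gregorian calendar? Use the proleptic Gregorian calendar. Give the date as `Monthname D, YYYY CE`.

The Julian–Gregorian offset here is 2 days (Julian trailing).
22 November 530 Julian + 2 days → 24 November 530 Gregorian.

November 24, 530 CE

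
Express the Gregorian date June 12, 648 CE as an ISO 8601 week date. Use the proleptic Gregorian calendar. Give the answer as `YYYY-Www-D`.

The weekday is Monday (ISO weekday 1).
That Monday belongs to ISO week 24 of ISO year 648.

0648-W24-1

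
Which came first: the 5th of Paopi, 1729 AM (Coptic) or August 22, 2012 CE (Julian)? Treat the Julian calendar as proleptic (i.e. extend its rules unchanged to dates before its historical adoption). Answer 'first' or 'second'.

The two dates have Julian Day Numbers 2456216 and 2456175 respectively.
Since 2456175 < 2456216, the second date comes first.

second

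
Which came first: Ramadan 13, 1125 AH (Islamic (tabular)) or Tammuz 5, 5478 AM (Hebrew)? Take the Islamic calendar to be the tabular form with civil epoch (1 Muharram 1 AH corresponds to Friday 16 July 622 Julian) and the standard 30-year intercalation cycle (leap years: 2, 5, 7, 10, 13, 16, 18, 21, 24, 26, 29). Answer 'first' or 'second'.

First date → JDN 2346996; second date → JDN 2348731.
JDN 2346996 < JDN 2348731, so the first date is earlier.

first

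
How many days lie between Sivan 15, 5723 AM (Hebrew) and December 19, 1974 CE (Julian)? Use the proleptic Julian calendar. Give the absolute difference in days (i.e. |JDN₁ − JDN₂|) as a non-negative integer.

First date → JDN 2438188; second date → JDN 2442414.
The interval is |2438188 − 2442414| = 4226 days.

4226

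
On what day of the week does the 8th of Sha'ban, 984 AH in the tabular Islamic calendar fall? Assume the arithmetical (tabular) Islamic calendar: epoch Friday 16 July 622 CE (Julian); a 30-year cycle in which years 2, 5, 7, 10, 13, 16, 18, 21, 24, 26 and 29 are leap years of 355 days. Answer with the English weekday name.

This is JDN 2296996 (10 November 1576 Gregorian).
2296996 ≡ 2 (mod 7); counting from Monday = 0 gives Wednesday.

Wednesday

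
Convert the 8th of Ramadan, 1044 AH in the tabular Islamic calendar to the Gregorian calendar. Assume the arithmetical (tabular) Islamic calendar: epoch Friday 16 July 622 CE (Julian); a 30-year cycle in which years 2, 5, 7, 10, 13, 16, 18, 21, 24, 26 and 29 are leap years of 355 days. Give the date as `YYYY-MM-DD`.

Julian Day Number of the source date = 2318287.
Converting JDN 2318287 to the Gregorian calendar gives 25 February 1635 CE.

1635-02-25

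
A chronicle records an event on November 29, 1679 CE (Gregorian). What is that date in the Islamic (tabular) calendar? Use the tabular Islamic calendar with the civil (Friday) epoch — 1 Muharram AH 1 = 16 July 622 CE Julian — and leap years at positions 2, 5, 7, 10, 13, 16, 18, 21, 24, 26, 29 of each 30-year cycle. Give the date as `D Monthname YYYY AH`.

25 Shawwal 1090 AH

Both dates share Julian Day Number 2334635; in the tabular Islamic calendar that is 25 Shawwal 1090 AH.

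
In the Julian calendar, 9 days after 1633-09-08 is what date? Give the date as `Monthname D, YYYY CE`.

JDN of 1633-09-08 = 2317762.
2317762 + 9 = 2317771.
JDN 2317771 in the Julian calendar is September 17, 1633 CE.

September 17, 1633 CE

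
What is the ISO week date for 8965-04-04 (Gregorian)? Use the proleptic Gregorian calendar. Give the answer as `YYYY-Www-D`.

The weekday is Thursday (ISO weekday 4).
That Thursday belongs to ISO week 14 of ISO year 8965.

8965-W14-4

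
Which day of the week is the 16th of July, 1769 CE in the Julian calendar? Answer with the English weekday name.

Thursday

In the Gregorian calendar this is 27 July 1769 (JDN 2367382).
Since JDN mod 7 = 3 (0 = Monday), the day is Thursday.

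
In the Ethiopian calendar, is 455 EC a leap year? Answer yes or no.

yes

455 mod 4 = 3; in the Ethiopian calendar a year is leap when year mod 4 = 3, so it is a leap year.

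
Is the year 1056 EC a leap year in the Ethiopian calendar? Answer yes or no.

1056 mod 4 = 0; in the Ethiopian calendar a year is leap when year mod 4 = 3, so it is a common year.

no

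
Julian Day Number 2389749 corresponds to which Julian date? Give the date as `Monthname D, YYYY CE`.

October 11, 1830 CE

The Gregorian equivalent of JDN 2389749 is 23 October 1830.
In the Julian calendar that day is October 11, 1830 CE.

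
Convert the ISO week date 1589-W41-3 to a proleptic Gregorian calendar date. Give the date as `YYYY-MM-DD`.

ISO week 1 of 1589 is the week containing the first Thursday of 1589.
Week 41, day 3 (Wednesday) lands on 1589-10-11.

1589-10-11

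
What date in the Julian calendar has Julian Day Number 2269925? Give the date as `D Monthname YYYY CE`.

19 September 1502 CE

JDN 2269925 is 29 September 1502 in the proleptic Gregorian calendar.
In the Julian calendar that day is 19 September 1502 CE.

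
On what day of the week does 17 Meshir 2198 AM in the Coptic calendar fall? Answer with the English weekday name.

Friday

In the Gregorian calendar this is 27 February 2482 (JDN 2627650).
JDN 2627650 mod 7 = 4, and JDN 0 was a Monday, so this is a Friday.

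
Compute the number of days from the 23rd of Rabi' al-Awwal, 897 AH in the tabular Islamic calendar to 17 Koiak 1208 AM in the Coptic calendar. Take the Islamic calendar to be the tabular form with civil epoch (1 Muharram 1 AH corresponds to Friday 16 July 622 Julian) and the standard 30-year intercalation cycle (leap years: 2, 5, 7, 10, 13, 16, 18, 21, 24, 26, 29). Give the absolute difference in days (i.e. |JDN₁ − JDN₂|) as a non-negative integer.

41

JDN of the first date = 2266034.
JDN of the second date = 2265993.
|2265993 − 2266034| = 41.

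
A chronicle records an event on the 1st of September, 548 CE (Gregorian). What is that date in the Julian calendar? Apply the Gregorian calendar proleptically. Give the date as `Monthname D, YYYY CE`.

August 30, 548 CE

At this point the Julian calendar is 2 days behind the Gregorian.
1 September 548 Gregorian − 2 days → 30 August 548 Julian.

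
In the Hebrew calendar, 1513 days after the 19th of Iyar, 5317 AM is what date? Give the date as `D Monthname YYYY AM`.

The starting date is JDN 2289861; 2289861 + 1513 = 2291374.
JDN 2291374 corresponds to 26 Sivan 5321 AM.

26 Sivan 5321 AM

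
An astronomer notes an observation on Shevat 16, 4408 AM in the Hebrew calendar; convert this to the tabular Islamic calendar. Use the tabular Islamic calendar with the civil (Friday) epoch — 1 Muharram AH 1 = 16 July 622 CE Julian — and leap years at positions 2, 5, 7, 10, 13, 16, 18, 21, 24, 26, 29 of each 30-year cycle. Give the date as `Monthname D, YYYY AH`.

Rabi' al-Thani 13, 27 AH

Julian Day Number of the source date = 1957755.
Converting JDN 1957755 to the tabular Islamic calendar gives 13 Rabi' al-Thani 27 AH.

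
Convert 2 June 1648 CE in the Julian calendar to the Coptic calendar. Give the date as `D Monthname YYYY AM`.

The source date corresponds to 12 June 1648 in the Gregorian calendar (JDN 2323143).
That day falls on 8 Paoni 1364 AM in the Coptic calendar.

8 Paoni 1364 AM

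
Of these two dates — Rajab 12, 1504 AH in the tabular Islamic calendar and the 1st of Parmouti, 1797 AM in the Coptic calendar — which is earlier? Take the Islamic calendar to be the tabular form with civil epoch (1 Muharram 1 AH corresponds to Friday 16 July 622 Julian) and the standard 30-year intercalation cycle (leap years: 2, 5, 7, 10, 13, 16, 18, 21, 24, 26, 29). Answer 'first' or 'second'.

Converting both to JDN: 2481241 vs 2481229; the smaller is the second.

second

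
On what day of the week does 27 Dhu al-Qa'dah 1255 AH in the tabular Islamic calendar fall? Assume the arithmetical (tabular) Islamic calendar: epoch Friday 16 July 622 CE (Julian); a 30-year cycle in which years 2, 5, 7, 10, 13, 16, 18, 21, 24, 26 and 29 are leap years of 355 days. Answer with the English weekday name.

Equivalently 1 February 1840 Gregorian, JDN 2393137.
Since JDN mod 7 = 5 (0 = Monday), the day is Saturday.

Saturday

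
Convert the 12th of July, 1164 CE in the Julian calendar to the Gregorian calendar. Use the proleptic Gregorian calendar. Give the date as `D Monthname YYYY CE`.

19 July 1164 CE

The Julian–Gregorian offset here is 7 days (Julian trailing).
12 July 1164 Julian + 7 days → 19 July 1164 Gregorian.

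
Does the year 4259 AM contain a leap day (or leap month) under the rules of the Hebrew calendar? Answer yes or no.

yes

Hebrew year 4259 is year 3 of its 19-year Metonic cycle; leap years are at positions 3, 6, 8, 11, 14, 17, 19, so it is a leap year (13 months).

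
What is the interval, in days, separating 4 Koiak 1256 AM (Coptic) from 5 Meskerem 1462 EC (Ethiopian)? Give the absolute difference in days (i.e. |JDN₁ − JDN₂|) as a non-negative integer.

25657

JDN of the first date = 2283512.
JDN of the second date = 2257855.
|2257855 − 2283512| = 25657.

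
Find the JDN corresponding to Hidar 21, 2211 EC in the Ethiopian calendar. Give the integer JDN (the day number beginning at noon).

2531503

In the Gregorian calendar the same day is 2 December 2218.
JDN 2400001 is 17 November 1858 CE (Gregorian), MJD 0; the target day is +131502 days from there, so JDN = 2531503.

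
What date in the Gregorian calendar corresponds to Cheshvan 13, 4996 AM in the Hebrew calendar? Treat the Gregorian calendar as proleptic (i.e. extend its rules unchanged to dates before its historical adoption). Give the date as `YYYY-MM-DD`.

1235-11-03

Julian Day Number of the source date = 2172441.
Converting JDN 2172441 to the Gregorian calendar gives 3 November 1235 CE.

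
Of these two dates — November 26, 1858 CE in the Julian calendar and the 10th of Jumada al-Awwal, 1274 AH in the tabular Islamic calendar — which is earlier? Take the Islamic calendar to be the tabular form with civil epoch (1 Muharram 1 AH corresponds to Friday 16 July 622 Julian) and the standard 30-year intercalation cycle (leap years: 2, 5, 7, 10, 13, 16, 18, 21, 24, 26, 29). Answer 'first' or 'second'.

second

Converting both to JDN: 2400022 vs 2399676; the smaller is the second.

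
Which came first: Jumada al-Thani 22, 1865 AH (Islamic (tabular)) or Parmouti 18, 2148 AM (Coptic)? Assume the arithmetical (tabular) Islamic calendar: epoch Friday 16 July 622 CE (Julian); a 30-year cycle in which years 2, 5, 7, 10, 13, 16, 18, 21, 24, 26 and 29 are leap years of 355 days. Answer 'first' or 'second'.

first

Converting both to JDN: 2609148 vs 2609449; the smaller is the first.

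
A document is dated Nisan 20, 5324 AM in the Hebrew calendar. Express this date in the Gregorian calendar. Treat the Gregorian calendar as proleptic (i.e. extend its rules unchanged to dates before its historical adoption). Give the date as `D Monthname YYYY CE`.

12 April 1564 CE

Julian Day Number of the source date = 2292401.
Converting JDN 2292401 to the Gregorian calendar gives 12 April 1564 CE.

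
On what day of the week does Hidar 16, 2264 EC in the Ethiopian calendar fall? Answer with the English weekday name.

Equivalently 28 November 2271 Gregorian, JDN 2550857.
JDN 2550857 mod 7 = 1, and JDN 0 was a Monday, so this is a Tuesday.

Tuesday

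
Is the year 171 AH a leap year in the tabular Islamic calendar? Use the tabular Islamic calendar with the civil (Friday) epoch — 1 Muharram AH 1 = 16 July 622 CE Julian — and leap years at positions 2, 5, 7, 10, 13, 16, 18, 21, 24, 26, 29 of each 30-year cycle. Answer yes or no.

Year 171 AH is year 21 of its 30-year cycle; leap positions are 2, 5, 7, 10, 13, 16, 18, 21, 24, 26, 29, so it is a leap year (355 days).

yes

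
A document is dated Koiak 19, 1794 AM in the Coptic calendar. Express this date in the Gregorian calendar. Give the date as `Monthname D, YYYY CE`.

Julian Day Number of the source date = 2480031.
Converting JDN 2480031 to the Gregorian calendar gives 28 December 2077 CE.

December 28, 2077 CE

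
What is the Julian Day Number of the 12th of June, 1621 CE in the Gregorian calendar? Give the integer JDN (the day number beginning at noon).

JDN 2451545 is 1 January 2000 CE (Gregorian); the target day is −138264 days from there, so JDN = 2313281.

2313281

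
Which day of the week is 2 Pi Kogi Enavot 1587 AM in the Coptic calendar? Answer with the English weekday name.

Wednesday

This is JDN 2404677 (6 September 1871 Gregorian).
JDN 2404677 mod 7 = 2, and JDN 0 was a Monday, so this is a Wednesday.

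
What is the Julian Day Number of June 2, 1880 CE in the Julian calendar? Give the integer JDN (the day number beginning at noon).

In the Gregorian calendar the same day is 14 June 1880.
JDN 2451545 is 1 January 2000 CE (Gregorian); the target day is −43664 days from there, so JDN = 2407881.

2407881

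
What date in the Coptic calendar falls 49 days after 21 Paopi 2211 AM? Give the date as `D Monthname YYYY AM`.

JDN of 21 Paopi 2211 AM = 2632282.
2632282 + 49 = 2632331.
JDN 2632331 in the Coptic calendar is 10 Koiak 2211 AM.

10 Koiak 2211 AM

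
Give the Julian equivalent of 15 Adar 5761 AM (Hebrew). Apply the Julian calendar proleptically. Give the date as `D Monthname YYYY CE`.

25 February 2001 CE

Julian Day Number of the source date = 2451979.
Converting JDN 2451979 to the Julian calendar gives 25 February 2001 CE.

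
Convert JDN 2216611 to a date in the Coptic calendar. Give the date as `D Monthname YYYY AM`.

4 Paopi 1073 AM

The proleptic Gregorian equivalent of JDN 2216611 is 9 October 1356.
In the Coptic calendar that day is 4 Paopi 1073 AM.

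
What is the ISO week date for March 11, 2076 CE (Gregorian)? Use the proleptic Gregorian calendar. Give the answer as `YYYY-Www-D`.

The weekday is Wednesday (ISO weekday 3).
That Wednesday belongs to ISO week 11 of ISO year 2076.

2076-W11-3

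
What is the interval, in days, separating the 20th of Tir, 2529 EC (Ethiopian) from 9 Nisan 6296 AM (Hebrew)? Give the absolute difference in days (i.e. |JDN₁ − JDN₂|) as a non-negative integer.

First date → JDN 2647712; second date → JDN 2647406.
The interval is |2647712 − 2647406| = 306 days.

306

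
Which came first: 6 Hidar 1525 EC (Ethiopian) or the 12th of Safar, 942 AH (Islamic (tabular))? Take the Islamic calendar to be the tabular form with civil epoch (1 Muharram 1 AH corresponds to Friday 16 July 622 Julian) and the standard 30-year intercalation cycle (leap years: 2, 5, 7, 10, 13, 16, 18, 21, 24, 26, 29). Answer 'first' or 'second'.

First date → JDN 2280927; second date → JDN 2281940.
JDN 2280927 < JDN 2281940, so the first date is earlier.

first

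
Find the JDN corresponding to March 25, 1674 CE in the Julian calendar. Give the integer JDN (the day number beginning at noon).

2332570

Equivalently 4 April 1674 (Gregorian).
JDN 2400001 is 17 November 1858 CE (Gregorian), MJD 0; the target day is −67431 days from there, so JDN = 2332570.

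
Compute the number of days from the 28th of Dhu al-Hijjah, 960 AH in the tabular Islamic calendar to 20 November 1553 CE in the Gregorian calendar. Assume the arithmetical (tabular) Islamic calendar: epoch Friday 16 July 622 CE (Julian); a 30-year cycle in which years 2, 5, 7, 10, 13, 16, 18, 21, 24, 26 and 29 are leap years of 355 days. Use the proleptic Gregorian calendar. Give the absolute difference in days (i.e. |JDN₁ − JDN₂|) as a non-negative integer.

First date → JDN 2288630; second date → JDN 2288605.
The interval is |2288630 − 2288605| = 25 days.

25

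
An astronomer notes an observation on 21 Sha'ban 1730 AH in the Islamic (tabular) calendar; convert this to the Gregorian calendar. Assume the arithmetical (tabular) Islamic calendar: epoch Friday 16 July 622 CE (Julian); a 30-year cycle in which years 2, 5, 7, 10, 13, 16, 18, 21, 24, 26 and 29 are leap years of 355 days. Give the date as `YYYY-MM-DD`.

Julian Day Number of the source date = 2561367.
Converting JDN 2561367 to the Gregorian calendar gives 7 September 2300 CE.

2300-09-07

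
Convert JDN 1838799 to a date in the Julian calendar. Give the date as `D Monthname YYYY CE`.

11 May 322 CE

JDN 1838799 is 12 May 322 in the proleptic Gregorian calendar.
In the Julian calendar that day is 11 May 322 CE.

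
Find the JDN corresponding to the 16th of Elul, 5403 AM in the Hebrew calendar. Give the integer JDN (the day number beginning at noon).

Equivalently 31 August 1643 (Gregorian).
JDN 2299161 is 15 October 1582 CE (Gregorian); the target day is +22235 days from there, so JDN = 2321396.

2321396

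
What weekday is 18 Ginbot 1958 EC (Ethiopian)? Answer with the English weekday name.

Thursday

In the Gregorian calendar this is 26 May 1966 (JDN 2439272).
2439272 ≡ 3 (mod 7); counting from Monday = 0 gives Thursday.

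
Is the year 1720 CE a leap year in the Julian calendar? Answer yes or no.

1720 mod 4 = 0, so it is a leap year in the Julian calendar.

yes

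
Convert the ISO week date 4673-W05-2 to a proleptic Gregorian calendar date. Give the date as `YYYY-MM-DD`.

4673-01-28

ISO week 1 of 4673 is the week containing the first Thursday of 4673.
Week 5, day 2 (Tuesday) lands on 4673-01-28.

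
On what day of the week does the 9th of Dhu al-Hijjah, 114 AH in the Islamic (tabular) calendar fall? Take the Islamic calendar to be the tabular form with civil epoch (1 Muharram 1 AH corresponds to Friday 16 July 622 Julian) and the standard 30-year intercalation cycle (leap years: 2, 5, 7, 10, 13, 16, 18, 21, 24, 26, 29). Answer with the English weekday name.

In the proleptic Gregorian calendar this is 3 February 733 (JDN 1988816).
1988816 ≡ 4 (mod 7); counting from Monday = 0 gives Friday.

Friday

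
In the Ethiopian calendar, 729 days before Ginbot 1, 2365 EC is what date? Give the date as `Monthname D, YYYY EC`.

JDN of Ginbot 1, 2365 EC = 2587912.
2587912 − 729 = 2587183.
JDN 2587183 in the Ethiopian calendar is Ginbot 3, 2363 EC.

Ginbot 3, 2363 EC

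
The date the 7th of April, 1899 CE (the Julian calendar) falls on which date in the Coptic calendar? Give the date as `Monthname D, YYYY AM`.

Parmouti 12, 1615 AM

Julian Day Number of the source date = 2414764.
Converting JDN 2414764 to the Coptic calendar gives 12 Parmouti 1615 AM.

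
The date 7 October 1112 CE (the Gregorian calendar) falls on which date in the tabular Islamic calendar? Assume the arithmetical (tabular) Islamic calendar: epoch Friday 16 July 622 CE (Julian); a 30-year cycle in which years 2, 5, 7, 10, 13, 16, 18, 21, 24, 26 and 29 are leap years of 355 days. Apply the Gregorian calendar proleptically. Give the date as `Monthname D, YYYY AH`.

Both dates share Julian Day Number 2127489; in the tabular Islamic calendar that is 6 Rabi' al-Thani 506 AH.

Rabi' al-Thani 6, 506 AH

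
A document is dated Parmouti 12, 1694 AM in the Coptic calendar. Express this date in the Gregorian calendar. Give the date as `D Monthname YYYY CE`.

20 April 1978 CE

Both dates share Julian Day Number 2443619; in the Gregorian calendar that is 20 April 1978 CE.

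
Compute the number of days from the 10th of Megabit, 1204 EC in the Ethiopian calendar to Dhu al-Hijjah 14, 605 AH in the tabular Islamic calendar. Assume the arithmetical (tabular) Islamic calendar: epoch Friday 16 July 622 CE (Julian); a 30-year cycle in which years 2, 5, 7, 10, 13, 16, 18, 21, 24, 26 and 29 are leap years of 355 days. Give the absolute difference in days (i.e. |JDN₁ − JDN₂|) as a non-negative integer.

991

First date → JDN 2163806; second date → JDN 2162815.
The interval is |2163806 − 2162815| = 991 days.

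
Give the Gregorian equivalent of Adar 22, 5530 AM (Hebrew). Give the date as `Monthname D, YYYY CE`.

March 19, 1770 CE

Both dates share Julian Day Number 2367617; in the Gregorian calendar that is 19 March 1770 CE.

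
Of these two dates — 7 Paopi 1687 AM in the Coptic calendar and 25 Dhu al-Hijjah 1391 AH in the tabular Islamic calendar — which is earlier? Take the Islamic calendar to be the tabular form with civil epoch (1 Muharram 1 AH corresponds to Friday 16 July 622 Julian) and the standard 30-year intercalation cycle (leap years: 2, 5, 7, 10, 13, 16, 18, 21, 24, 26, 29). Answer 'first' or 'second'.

first

Converting both to JDN: 2440877 vs 2441359; the smaller is the first.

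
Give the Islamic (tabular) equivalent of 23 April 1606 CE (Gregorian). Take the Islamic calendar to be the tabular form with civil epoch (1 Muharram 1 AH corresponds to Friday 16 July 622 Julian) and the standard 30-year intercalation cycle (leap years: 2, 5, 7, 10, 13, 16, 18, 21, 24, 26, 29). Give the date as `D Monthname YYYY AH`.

Julian Day Number of the source date = 2307752.
Converting JDN 2307752 to the tabular Islamic calendar gives 15 Dhu al-Hijjah 1014 AH.

15 Dhu al-Hijjah 1014 AH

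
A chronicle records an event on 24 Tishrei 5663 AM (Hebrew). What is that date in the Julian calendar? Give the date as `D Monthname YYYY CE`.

Julian Day Number of the source date = 2416048.
Converting JDN 2416048 to the Julian calendar gives 12 October 1902 CE.

12 October 1902 CE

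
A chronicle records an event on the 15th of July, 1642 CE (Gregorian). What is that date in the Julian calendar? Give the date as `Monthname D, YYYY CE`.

For dates in this range the Gregorian date is 10 days ahead of the Julian.
15 July 1642 Gregorian − 10 days → 5 July 1642 Julian.

July 5, 1642 CE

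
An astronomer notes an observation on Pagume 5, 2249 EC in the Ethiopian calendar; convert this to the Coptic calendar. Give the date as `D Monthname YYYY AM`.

Julian Day Number of the source date = 2545667.
Converting JDN 2545667 to the Coptic calendar gives 5 Pi Kogi Enavot 1973 AM.

5 Pi Kogi Enavot 1973 AM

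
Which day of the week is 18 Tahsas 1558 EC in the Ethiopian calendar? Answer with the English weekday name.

Friday

This is JDN 2293022 (24 December 1565 Gregorian).
Since JDN mod 7 = 4 (0 = Monday), the day is Friday.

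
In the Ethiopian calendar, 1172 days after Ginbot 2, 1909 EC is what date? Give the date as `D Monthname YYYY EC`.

Counting 1172 days forward from JDN 2421359 reaches JDN 2422531, which is 18 Hamle 1912 EC.

18 Hamle 1912 EC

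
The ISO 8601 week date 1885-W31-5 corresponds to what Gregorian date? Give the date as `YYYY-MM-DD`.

ISO week 1 of 1885 is the week containing the first Thursday of 1885.
Week 31, day 5 (Friday) lands on 1885-07-31.

1885-07-31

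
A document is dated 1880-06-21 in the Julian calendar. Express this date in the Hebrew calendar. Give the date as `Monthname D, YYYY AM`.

Tammuz 24, 5640 AM

Julian Day Number of the source date = 2407900.
Converting JDN 2407900 to the Hebrew calendar gives 24 Tammuz 5640 AM.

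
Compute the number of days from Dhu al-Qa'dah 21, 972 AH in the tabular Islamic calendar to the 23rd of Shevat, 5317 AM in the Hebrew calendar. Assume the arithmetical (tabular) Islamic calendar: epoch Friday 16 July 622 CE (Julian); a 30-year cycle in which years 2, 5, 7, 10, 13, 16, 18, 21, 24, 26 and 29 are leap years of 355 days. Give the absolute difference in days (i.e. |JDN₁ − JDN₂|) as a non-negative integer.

3069

JDN of the first date = 2292845.
JDN of the second date = 2289776.
|2289776 − 2292845| = 3069.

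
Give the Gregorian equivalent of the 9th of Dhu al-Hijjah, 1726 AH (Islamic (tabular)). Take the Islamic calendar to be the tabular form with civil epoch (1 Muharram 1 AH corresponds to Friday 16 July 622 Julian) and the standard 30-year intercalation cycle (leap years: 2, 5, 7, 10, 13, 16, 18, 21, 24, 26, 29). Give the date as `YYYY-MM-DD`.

2297-02-02

Both dates share Julian Day Number 2560055; in the Gregorian calendar that is 2 February 2297 CE.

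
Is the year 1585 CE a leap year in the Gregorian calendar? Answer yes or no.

no

1585 is not divisible by 4, so it is a common year.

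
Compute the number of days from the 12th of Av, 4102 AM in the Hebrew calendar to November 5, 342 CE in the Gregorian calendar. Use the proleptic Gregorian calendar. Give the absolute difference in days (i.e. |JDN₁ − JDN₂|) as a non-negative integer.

95

JDN of the first date = 1846186.
JDN of the second date = 1846281.
|1846281 − 1846186| = 95.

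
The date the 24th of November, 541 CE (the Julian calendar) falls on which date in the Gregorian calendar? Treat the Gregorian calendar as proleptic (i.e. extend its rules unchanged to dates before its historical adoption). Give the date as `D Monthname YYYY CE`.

At this point the Julian calendar is 2 days behind the Gregorian.
24 November 541 Julian + 2 days → 26 November 541 Gregorian.

26 November 541 CE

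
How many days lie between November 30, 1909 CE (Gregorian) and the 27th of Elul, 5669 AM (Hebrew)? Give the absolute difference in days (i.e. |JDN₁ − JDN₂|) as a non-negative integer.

JDN of the first date = 2418641.
JDN of the second date = 2418563.
|2418563 − 2418641| = 78.

78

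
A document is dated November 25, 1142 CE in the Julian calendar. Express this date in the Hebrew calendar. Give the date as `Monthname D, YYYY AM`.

Kislev 6, 4903 AM

Both dates share Julian Day Number 2138502; in the Hebrew calendar that is 6 Kislev 4903 AM.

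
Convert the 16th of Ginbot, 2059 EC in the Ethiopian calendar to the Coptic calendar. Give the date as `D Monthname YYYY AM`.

Both dates share Julian Day Number 2476160; in the Coptic calendar that is 16 Pashons 1783 AM.

16 Pashons 1783 AM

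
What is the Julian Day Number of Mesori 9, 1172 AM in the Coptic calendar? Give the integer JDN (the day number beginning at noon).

In the proleptic Gregorian calendar the same day is 11 August 1456.
JDN 2451545 is 1 January 2000 CE (Gregorian); the target day is −198469 days from there, so JDN = 2253076.

2253076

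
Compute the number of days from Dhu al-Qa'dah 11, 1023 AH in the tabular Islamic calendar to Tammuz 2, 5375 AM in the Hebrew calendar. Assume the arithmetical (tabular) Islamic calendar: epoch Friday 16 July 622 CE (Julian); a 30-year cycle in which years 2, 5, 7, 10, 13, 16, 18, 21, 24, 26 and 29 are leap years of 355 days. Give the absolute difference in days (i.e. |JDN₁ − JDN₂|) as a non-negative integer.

198

First date → JDN 2310908; second date → JDN 2311106.
The interval is |2310908 − 2311106| = 198 days.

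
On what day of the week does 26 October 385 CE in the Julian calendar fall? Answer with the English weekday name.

In the proleptic Gregorian calendar this is 27 October 385 (JDN 1861978).
JDN 1861978 mod 7 = 6, and JDN 0 was a Monday, so this is a Sunday.

Sunday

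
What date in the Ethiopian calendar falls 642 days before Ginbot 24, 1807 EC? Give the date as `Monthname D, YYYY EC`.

Counting 642 days back from JDN 2384125 reaches JDN 2383483, which is Nehase 22, 1805 EC.

Nehase 22, 1805 EC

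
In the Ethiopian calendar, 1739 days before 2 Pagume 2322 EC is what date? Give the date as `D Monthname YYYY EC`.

24 Hidar 2318 EC

JDN of 2 Pagume 2322 EC = 2572327.
2572327 − 1739 = 2570588.
JDN 2570588 in the Ethiopian calendar is 24 Hidar 2318 EC.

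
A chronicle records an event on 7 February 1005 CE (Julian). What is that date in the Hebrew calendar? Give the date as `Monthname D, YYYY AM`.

Julian Day Number of the source date = 2088172.
Converting JDN 2088172 to the Hebrew calendar gives 24 Shevat 4765 AM.

Shevat 24, 4765 AM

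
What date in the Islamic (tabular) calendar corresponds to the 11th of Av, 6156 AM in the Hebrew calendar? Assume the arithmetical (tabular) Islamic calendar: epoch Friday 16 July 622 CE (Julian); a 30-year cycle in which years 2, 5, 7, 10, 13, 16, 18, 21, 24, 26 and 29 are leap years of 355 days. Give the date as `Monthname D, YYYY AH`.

Rajab 10, 1829 AH

The source date corresponds to 15 August 2396 in the Gregorian calendar (JDN 2596408).
That day falls on 10 Rajab 1829 AH in the tabular Islamic calendar.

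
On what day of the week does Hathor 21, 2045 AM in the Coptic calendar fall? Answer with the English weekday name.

Equivalently 3 December 2328 Gregorian, JDN 2571681.
JDN 2571681 mod 7 = 0, and JDN 0 was a Monday, so this is a Monday.

Monday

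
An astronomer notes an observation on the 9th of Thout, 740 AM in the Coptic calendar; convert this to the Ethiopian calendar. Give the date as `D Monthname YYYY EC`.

The source date corresponds to 13 September 1023 in the proleptic Gregorian calendar (JDN 2094958).
That day falls on 9 Meskerem 1016 EC in the Ethiopian calendar.

9 Meskerem 1016 EC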